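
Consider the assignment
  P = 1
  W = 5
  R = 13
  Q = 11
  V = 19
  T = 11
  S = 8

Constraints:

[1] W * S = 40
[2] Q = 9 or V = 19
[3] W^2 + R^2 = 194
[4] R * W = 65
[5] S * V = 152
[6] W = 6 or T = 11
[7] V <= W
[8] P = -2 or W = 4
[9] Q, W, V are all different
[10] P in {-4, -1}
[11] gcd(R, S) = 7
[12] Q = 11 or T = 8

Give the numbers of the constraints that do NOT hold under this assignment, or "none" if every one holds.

The assignment fails constraints 7, 8, 10, and 11.

[1] W * S = 5 * 8 = 40  ✓
[2] Q = 11 ≠ 9, but V = 19 = 19 (second disjunct)  ✓
[3] W^2 + R^2 = 5^2 + 13^2 = 25 + 169 = 194  ✓
[4] R * W = 13 * 5 = 65  ✓
[5] S * V = 8 * 19 = 152  ✓
[6] W = 5 ≠ 6, but T = 11 = 11 (second disjunct)  ✓
[7] V = 19, W = 5; 19 > 5 (want ≤)  ✗
[8] P = 1 ≠ -2 and W = 5 ≠ 4; both disjuncts false  ✗
[9] values 11, 5, 19 are pairwise distinct  ✓
[10] P = 1 is not in {-4, -1}  ✗
[11] gcd(13, 8) = 1, not 7  ✗
[12] Q = 11 = 11 (first disjunct)  ✓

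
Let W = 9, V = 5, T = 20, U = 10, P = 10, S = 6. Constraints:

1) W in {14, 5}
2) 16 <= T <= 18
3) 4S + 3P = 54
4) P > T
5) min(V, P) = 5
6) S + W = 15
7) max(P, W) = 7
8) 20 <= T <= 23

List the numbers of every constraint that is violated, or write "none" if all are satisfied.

1) W = 9 is not in {14, 5} — violated.
2) T = 20 is outside [16, 18] — violated.
3) 4S + 3P = 4(6) + 3(10) = 54 — satisfied.
4) P = 10, T = 20; 10 ≤ 20 (want >) — violated.
5) min(5, 10) = 5 — satisfied.
6) S + W = 6 + 9 = 15 — satisfied.
7) max(10, 9) = 10, not 7 — violated.
8) T = 20 lies in [20, 23] — satisfied.

Violated: 1, 2, 4, 7.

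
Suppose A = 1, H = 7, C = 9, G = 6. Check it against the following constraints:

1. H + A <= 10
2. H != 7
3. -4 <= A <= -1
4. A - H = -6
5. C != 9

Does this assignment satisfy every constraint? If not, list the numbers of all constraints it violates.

1. H + A = 7 + 1 = 8; 8 ≤ 10  true
2. H = 7, but 7 is required to differ  false
3. A = 1 is outside [-4, -1]  false
4. A - H = 1 - 7 = -6  true
5. C = 9, but 9 is required to differ  false

No — constraints 2, 3, and 5 are not satisfied.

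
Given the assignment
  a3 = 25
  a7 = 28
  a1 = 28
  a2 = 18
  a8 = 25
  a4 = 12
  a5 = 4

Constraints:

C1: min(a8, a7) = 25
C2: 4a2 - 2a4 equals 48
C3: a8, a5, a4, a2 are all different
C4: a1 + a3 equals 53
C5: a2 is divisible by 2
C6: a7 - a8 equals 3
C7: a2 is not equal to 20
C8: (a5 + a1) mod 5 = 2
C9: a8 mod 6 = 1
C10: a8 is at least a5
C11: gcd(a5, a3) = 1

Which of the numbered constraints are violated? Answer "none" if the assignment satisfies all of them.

The assignment satisfies every constraint.

C1: min(25, 28) = 25 — holds.
C2: 4a2 - 2a4 = 4(18) - 2(12) = 48 — holds.
C3: values 25, 4, 12, 18 are pairwise distinct — holds.
C4: a1 + a3 = 28 + 25 = 53 — holds.
C5: 18 / 2 = 9, so 2 divides 18 — holds.
C6: a7 - a8 = 28 - 25 = 3 — holds.
C7: a2 = 18, and 18 ≠ 20 — holds.
C8: a5 + a1 = 32; 32 mod 5 = 2 — holds.
C9: 25 mod 6 = 1 — holds.
C10: a8 = 25, a5 = 4; 25 ≥ 4 — holds.
C11: gcd(4, 25) = 1 — holds.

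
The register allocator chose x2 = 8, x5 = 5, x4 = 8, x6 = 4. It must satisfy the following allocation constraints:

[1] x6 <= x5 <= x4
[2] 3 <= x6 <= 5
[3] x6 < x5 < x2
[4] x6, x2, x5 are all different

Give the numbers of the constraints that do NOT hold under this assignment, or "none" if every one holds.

The assignment satisfies every constraint.

[1] values 4 <= 5 <= 8 — holds.
[2] x6 = 4 lies in [3, 5] — holds.
[3] values 4 < 5 < 8 — holds.
[4] values 4, 8, 5 are pairwise distinct — holds.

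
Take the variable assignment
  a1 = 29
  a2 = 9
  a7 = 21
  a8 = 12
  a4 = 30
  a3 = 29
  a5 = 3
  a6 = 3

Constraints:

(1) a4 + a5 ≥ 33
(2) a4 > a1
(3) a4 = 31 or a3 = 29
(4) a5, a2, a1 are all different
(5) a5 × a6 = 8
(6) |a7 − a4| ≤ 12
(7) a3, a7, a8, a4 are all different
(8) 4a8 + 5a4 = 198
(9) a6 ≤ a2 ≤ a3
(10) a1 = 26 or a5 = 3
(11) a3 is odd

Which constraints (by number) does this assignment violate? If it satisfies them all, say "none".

(1) a4 + a5 = 30 + 3 = 33; 33 ≥ 33  ✓
(2) a4 = 30, a1 = 29; 30 > 29  ✓
(3) a4 = 30 ≠ 31, but a3 = 29 = 29 (second disjunct)  ✓
(4) values 3, 9, 29 are pairwise distinct  ✓
(5) a5 × a6 = 3 × 3 = 9, not 8  ✗
(6) |21 − 30| = 9; 9 ≤ 12  ✓
(7) values 29, 21, 12, 30 are pairwise distinct  ✓
(8) 4a8 + 5a4 = 4(12) + 5(30) = 198  ✓
(9) values 3 ≤ 9 ≤ 29  ✓
(10) a1 = 29 ≠ 26, but a5 = 3 = 3 (second disjunct)  ✓
(11) a3 = 29 is odd  ✓

Constraint 5 is violated.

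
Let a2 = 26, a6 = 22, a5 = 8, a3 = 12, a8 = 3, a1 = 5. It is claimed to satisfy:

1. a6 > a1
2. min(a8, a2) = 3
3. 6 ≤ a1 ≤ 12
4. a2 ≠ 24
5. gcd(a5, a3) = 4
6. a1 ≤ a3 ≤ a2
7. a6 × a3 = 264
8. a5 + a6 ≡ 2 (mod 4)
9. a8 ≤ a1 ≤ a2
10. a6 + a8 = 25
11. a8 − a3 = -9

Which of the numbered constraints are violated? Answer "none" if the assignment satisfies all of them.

1. a6 = 22, a1 = 5; 22 > 5  holds
2. min(3, 26) = 3  holds
3. a1 = 5 is outside [6, 12]  fails
4. a2 = 26, and 26 ≠ 24  holds
5. gcd(8, 12) = 4  holds
6. values 5 ≤ 12 ≤ 26  holds
7. a6 × a3 = 22 × 12 = 264  holds
8. a5 + a6 = 30; 30 mod 4 = 2  holds
9. values 3 ≤ 5 ≤ 26  holds
10. a6 + a8 = 22 + 3 = 25  holds
11. a8 − a3 = 3 − 12 = -9  holds

Constraint 3 does not hold.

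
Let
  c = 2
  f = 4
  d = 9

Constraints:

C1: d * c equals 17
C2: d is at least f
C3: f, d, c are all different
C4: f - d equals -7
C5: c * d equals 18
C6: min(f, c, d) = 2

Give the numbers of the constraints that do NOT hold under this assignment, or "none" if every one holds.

C1: d * c = 9 * 2 = 18, not 17 — violated.
C2: d = 9, f = 4; 9 ≥ 4 — satisfied.
C3: values 4, 9, 2 are pairwise distinct — satisfied.
C4: f - d = 4 - 9 = -5, not -7 — violated.
C5: c * d = 2 * 9 = 18 — satisfied.
C6: min(4, 2, 9) = 2 — satisfied.

The assignment fails constraints 1, 4.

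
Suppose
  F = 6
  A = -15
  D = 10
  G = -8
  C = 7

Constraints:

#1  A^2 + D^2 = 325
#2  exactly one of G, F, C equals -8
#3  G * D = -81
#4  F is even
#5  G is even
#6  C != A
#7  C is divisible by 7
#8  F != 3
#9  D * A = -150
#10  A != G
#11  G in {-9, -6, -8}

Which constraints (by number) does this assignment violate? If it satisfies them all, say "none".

#1 A^2 + D^2 = (-15)^2 + 10^2 = 225 + 100 = 325  OK
#2 G=-8, F=6, C=7; 1 of them equals -8  OK
#3 G * D = -8 * 10 = -80, not -81  FAIL
#4 F = 6 is even  OK
#5 G = -8 is even  OK
#6 C = 7, A = -15; distinct  OK
#7 7 / 7 = 1, so 7 divides 7  OK
#8 F = 6, and 6 ≠ 3  OK
#9 D * A = 10 * (-15) = -150  OK
#10 A = -15, G = -8; distinct  OK
#11 G = -8 is in {-9, -6, -8}  OK

Violated: 3.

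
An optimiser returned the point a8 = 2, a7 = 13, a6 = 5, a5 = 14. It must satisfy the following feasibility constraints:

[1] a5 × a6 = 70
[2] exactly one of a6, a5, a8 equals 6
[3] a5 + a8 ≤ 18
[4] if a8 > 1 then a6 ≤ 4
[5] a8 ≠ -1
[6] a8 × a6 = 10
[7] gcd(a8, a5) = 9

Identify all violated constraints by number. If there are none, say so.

[1] a5 × a6 = 14 × 5 = 70 — OK.
[2] a6=5, a5=14, a8=2; 0 of them equal 6, not exactly one — violated.
[3] a5 + a8 = 14 + 2 = 16; 16 ≤ 18 — OK.
[4] a8 = 2 > 1, so we need a6 ≤ 4; but a6 = 5 > 4 — violated.
[5] a8 = 2, and 2 ≠ -1 — OK.
[6] a8 × a6 = 2 × 5 = 10 — OK.
[7] gcd(2, 14) = 2, not 9 — violated.

Constraints 2, 4, and 7 are violated.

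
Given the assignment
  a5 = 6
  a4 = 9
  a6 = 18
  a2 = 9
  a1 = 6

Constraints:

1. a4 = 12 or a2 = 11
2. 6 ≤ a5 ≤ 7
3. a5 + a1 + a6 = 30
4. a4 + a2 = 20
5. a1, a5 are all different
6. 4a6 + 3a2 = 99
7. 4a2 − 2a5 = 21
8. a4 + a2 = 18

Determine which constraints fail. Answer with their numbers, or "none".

No — constraints 1, 4, 5, 7 are not satisfied.

1. a4 = 9 ≠ 12 and a2 = 9 ≠ 11; both disjuncts false — violated.
2. a5 = 6 lies in [6, 7] — satisfied.
3. a5 + a1 + a6 = 6 + 6 + 18 = 30 — satisfied.
4. a4 + a2 = 9 + 9 = 18, not 20 — violated.
5. a1 = a5 = 6, not all different — violated.
6. 4a6 + 3a2 = 4(18) + 3(9) = 99 — satisfied.
7. 4a2 − 2a5 = 4(9) − 2(6) = 24, not 21 — violated.
8. a4 + a2 = 9 + 9 = 18 — satisfied.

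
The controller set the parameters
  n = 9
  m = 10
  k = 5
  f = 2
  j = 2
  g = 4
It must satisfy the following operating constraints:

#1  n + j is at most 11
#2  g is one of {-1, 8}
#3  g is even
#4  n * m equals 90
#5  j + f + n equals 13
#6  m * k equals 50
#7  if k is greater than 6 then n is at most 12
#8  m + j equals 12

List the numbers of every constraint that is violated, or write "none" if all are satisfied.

#1 n + j = 9 + 2 = 11; 11 ≤ 11 — holds.
#2 g = 4 is not in {-1, 8} — does not hold.
#3 g = 4 is even — holds.
#4 n * m = 9 * 10 = 90 — holds.
#5 j + f + n = 2 + 2 + 9 = 13 — holds.
#6 m * k = 10 * 5 = 50 — holds.
#7 k = 5, not > 6; antecedent false, conditional vacuously true — holds.
#8 m + j = 10 + 2 = 12 — holds.

Violated: 2.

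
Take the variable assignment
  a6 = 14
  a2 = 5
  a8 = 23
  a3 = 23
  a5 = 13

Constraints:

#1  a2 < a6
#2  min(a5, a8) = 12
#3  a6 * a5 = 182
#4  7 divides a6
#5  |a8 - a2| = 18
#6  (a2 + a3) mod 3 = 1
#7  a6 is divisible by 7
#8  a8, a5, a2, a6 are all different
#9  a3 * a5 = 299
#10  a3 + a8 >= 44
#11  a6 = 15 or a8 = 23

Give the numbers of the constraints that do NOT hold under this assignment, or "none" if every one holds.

The assignment fails constraint 2.

#1 a2 = 5, a6 = 14; 5 < 14 — OK.
#2 min(13, 23) = 13, not 12 — violated.
#3 a6 * a5 = 14 * 13 = 182 — OK.
#4 14 / 7 = 2, so 7 divides 14 — OK.
#5 |23 - 5| = 18 — OK.
#6 a2 + a3 = 28; 28 mod 3 = 1 — OK.
#7 14 / 7 = 2, so 7 divides 14 — OK.
#8 values 23, 13, 5, 14 are pairwise distinct — OK.
#9 a3 * a5 = 23 * 13 = 299 — OK.
#10 a3 + a8 = 23 + 23 = 46; 46 ≥ 44 — OK.
#11 a6 = 14 ≠ 15, but a8 = 23 = 23 (second disjunct) — OK.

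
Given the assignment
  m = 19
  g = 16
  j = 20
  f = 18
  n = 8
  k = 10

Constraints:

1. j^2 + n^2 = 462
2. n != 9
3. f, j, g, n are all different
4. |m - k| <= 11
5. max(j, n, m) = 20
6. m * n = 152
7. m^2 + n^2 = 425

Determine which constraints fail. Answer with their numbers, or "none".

Violated: 1.

1. j^2 + n^2 = 20^2 + 8^2 = 400 + 64 = 464, not 462 — violated.
2. n = 8, and 8 ≠ 9 — satisfied.
3. values 18, 20, 16, 8 are pairwise distinct — satisfied.
4. |19 - 10| = 9; 9 ≤ 11 — satisfied.
5. max(20, 8, 19) = 20 — satisfied.
6. m * n = 19 * 8 = 152 — satisfied.
7. m^2 + n^2 = 19^2 + 8^2 = 361 + 64 = 425 — satisfied.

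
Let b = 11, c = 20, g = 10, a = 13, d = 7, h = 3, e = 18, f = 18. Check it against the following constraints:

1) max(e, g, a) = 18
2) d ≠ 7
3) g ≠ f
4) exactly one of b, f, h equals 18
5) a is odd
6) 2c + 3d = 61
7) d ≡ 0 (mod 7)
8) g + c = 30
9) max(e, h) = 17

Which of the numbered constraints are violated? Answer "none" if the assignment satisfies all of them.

Constraints 2 and 9 are violated.

1) max(18, 10, 13) = 18 — OK.
2) d = 7, but 7 is required to differ — violated.
3) g = 10, f = 18; distinct — OK.
4) b=11, f=18, h=3; 1 of them equals 18 — OK.
5) a = 13 is odd — OK.
6) 2c + 3d = 2(20) + 3(7) = 61 — OK.
7) 7 mod 7 = 0 — OK.
8) g + c = 10 + 20 = 30 — OK.
9) max(18, 3) = 18, not 17 — violated.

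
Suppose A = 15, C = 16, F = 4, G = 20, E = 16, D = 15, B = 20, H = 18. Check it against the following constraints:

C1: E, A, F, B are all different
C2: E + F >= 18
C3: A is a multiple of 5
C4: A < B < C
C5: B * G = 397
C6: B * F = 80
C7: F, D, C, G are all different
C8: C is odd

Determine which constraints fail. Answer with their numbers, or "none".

C1: values 16, 15, 4, 20 are pairwise distinct  holds
C2: E + F = 16 + 4 = 20; 20 ≥ 18  holds
C3: 15 / 5 = 3, so 5 divides 15  holds
C4: values 15, 20, 16; B = 20 is not < C = 16  fails
C5: B * G = 20 * 20 = 400, not 397  fails
C6: B * F = 20 * 4 = 80  holds
C7: values 4, 15, 16, 20 are pairwise distinct  holds
C8: C = 16 is even  fails

Violated: 4, 5, 8.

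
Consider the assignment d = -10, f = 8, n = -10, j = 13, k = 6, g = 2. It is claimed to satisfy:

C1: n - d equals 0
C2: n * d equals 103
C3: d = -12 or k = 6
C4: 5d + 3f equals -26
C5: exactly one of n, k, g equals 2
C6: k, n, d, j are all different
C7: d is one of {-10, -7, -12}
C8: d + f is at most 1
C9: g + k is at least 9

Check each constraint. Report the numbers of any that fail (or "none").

C1: n - d = -10 - (-10) = 0 — OK.
C2: n * d = -10 * (-10) = 100, not 103 — violated.
C3: d = -10 ≠ -12, but k = 6 = 6 (second disjunct) — OK.
C4: 5d + 3f = 5(-10) + 3(8) = -26 — OK.
C5: n=-10, k=6, g=2; 1 of them equals 2 — OK.
C6: n = d = -10, not all different — violated.
C7: d = -10 is in {-10, -7, -12} — OK.
C8: d + f = -10 + 8 = -2; -2 ≤ 1 — OK.
C9: g + k = 2 + 6 = 8; 8 < 9, bound 9 not met — violated.

Violated: 2, 6, 9.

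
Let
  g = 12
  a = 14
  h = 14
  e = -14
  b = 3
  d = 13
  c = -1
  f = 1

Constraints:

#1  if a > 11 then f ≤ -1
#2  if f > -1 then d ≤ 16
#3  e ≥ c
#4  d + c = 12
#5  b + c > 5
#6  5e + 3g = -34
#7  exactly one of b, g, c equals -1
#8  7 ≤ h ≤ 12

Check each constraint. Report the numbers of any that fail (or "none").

#1 a = 14 > 11, so we need f ≤ -1; but f = 1 > -1  false
#2 f = 1 > -1, so we need d ≤ 16; d = 13 ≤ 16  true
#3 e = -14, c = -1; -14 < -1 (want ≥)  false
#4 d + c = 13 + (-1) = 12  true
#5 b + c = 3 + (-1) = 2; 2 ≤ 5, bound 5 not met  false
#6 5e + 3g = 5(-14) + 3(12) = -34  true
#7 b=3, g=12, c=-1; 1 of them equals -1  true
#8 h = 14 is outside [7, 12]  false

The assignment fails constraints 1, 3, 5, 8.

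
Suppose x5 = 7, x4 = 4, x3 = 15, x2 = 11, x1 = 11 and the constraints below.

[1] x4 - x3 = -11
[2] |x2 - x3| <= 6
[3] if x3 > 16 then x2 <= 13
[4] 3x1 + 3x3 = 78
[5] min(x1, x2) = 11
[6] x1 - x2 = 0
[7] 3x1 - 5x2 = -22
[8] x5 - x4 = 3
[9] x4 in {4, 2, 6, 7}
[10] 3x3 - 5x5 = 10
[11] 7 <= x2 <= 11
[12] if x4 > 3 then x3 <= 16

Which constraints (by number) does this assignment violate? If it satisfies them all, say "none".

[1] x4 - x3 = 4 - 15 = -11 — OK.
[2] |11 - 15| = 4; 4 ≤ 6 — OK.
[3] x3 = 15, not > 16; antecedent false, conditional vacuously true — OK.
[4] 3x1 + 3x3 = 3(11) + 3(15) = 78 — OK.
[5] min(11, 11) = 11 — OK.
[6] x1 - x2 = 11 - 11 = 0 — OK.
[7] 3x1 - 5x2 = 3(11) - 5(11) = -22 — OK.
[8] x5 - x4 = 7 - 4 = 3 — OK.
[9] x4 = 4 is in {4, 2, 6, 7} — OK.
[10] 3x3 - 5x5 = 3(15) - 5(7) = 10 — OK.
[11] x2 = 11 lies in [7, 11] — OK.
[12] x4 = 4 > 3, so we need x3 ≤ 16; x3 = 15 ≤ 16 — OK.

All constraints are satisfied.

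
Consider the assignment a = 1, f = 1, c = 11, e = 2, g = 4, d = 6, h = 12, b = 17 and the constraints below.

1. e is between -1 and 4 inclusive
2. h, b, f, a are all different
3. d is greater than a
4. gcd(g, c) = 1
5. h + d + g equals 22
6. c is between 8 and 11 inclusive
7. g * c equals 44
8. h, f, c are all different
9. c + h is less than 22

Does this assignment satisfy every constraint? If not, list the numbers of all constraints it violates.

Constraints 2 and 9 are violated.

1. e = 2 lies in [-1, 4]  ✔
2. f = a = 1, not all different  ✘
3. d = 6, a = 1; 6 > 1  ✔
4. gcd(4, 11) = 1  ✔
5. h + d + g = 12 + 6 + 4 = 22  ✔
6. c = 11 lies in [8, 11]  ✔
7. g * c = 4 * 11 = 44  ✔
8. values 12, 1, 11 are pairwise distinct  ✔
9. c + h = 11 + 12 = 23; 23 ≥ 22, bound 22 not met  ✘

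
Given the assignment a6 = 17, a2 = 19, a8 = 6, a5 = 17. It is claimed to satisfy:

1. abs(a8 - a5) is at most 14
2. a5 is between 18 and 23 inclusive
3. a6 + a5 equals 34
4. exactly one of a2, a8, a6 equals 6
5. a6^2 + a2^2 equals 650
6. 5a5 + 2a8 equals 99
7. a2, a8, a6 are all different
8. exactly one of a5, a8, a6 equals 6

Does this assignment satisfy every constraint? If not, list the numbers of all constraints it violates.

1. abs(6 - 17) = 11; 11 ≤ 14  true
2. a5 = 17 is outside [18, 23]  false
3. a6 + a5 = 17 + 17 = 34  true
4. a2=19, a8=6, a6=17; 1 of them equals 6  true
5. a6^2 + a2^2 = 17^2 + 19^2 = 289 + 361 = 650  true
6. 5a5 + 2a8 = 5(17) + 2(6) = 97, not 99  false
7. values 19, 6, 17 are pairwise distinct  true
8. a5=17, a8=6, a6=17; 1 of them equals 6  true

Violated: 2 and 6.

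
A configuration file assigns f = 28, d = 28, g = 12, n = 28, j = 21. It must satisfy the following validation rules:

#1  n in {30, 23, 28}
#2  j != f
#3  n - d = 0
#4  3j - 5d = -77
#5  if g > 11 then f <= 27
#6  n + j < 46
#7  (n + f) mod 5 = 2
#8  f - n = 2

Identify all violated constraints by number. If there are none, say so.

No — constraints 5, 6, 7, 8 are not satisfied.

#1 n = 28 is in {30, 23, 28} — holds.
#2 j = 21, f = 28; distinct — holds.
#3 n - d = 28 - 28 = 0 — holds.
#4 3j - 5d = 3(21) - 5(28) = -77 — holds.
#5 g = 12 > 11, so we need f ≤ 27; but f = 28 > 27 — does not hold.
#6 n + j = 28 + 21 = 49; 49 ≥ 46, bound 46 not met — does not hold.
#7 n + f = 56; 56 mod 5 = 1, not 2 — does not hold.
#8 f - n = 28 - 28 = 0, not 2 — does not hold.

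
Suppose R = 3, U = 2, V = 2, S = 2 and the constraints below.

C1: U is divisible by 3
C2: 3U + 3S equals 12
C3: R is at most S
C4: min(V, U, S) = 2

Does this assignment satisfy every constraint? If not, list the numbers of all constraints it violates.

C1: 2 = 3*0 + 2, so 3 does not divide 2  ✘
C2: 3U + 3S = 3(2) + 3(2) = 12  ✔
C3: R = 3, S = 2; 3 > 2 (want ≤)  ✘
C4: min(2, 2, 2) = 2  ✔

Constraints 1 and 3 do not hold.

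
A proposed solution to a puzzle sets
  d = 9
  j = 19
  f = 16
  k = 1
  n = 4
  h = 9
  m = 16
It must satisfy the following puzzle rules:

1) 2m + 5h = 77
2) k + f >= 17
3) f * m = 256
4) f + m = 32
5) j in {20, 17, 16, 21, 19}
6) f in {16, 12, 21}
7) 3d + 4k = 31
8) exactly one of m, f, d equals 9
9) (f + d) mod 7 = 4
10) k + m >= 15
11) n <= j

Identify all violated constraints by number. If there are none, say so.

1) 2m + 5h = 2(16) + 5(9) = 77  OK
2) k + f = 1 + 16 = 17; 17 ≥ 17  OK
3) f * m = 16 * 16 = 256  OK
4) f + m = 16 + 16 = 32  OK
5) j = 19 is in {20, 17, 16, 21, 19}  OK
6) f = 16 is in {16, 12, 21}  OK
7) 3d + 4k = 3(9) + 4(1) = 31  OK
8) m=16, f=16, d=9; 1 of them equals 9  OK
9) f + d = 25; 25 mod 7 = 4  OK
10) k + m = 1 + 16 = 17; 17 ≥ 15  OK
11) n = 4, j = 19; 4 ≤ 19  OK

All constraints are satisfied.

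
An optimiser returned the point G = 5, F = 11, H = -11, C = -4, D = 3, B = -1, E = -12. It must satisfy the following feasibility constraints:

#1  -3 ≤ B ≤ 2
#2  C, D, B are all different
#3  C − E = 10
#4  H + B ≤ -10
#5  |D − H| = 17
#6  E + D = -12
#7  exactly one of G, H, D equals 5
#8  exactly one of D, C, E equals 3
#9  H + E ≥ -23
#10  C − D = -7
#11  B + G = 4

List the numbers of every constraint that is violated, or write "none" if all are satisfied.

Violated: 3, 5, 6.

#1 B = -1 lies in [-3, 2]  ✓
#2 values -4, 3, -1 are pairwise distinct  ✓
#3 C − E = -4 − (-12) = 8, not 10  ✗
#4 H + B = -11 + (-1) = -12; -12 ≤ -10  ✓
#5 |3 − (-11)| = 14, not 17  ✗
#6 E + D = -12 + 3 = -9, not -12  ✗
#7 G=5, H=-11, D=3; 1 of them equals 5  ✓
#8 D=3, C=-4, E=-12; 1 of them equals 3  ✓
#9 H + E = -11 + (-12) = -23; -23 ≥ -23  ✓
#10 C − D = -4 − 3 = -7  ✓
#11 B + G = -1 + 5 = 4  ✓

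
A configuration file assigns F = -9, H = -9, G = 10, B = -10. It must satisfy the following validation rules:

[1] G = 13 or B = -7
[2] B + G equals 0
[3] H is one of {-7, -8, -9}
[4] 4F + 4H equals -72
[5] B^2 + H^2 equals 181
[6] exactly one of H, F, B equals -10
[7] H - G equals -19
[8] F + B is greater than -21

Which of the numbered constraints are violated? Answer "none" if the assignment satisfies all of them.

Constraint 1 does not hold.

[1] G = 10 ≠ 13 and B = -10 ≠ -7; both disjuncts false — violated.
[2] B + G = -10 + 10 = 0 — OK.
[3] H = -9 is in {-7, -8, -9} — OK.
[4] 4F + 4H = 4(-9) + 4(-9) = -72 — OK.
[5] B^2 + H^2 = (-10)^2 + (-9)^2 = 100 + 81 = 181 — OK.
[6] H=-9, F=-9, B=-10; 1 of them equals -10 — OK.
[7] H - G = -9 - 10 = -19 — OK.
[8] F + B = -9 + (-10) = -19; -19 > -21 — OK.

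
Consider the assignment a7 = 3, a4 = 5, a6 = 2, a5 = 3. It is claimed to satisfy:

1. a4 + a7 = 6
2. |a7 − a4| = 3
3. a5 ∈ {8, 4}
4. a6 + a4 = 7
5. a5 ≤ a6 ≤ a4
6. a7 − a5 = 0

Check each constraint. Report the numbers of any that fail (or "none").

Violated: 1, 2, 3, and 5.

1. a4 + a7 = 5 + 3 = 8, not 6 — violated.
2. |3 − 5| = 2, not 3 — violated.
3. a5 = 3 is not in {8, 4} — violated.
4. a6 + a4 = 2 + 5 = 7 — satisfied.
5. values 3, 2, 5; a5 = 3 is not ≤ a6 = 2 — violated.
6. a7 − a5 = 3 − 3 = 0 — satisfied.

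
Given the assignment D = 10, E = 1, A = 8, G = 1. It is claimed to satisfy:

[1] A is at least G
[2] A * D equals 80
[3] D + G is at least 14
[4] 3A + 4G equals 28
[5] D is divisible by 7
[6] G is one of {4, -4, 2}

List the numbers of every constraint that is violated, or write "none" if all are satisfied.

[1] A = 8, G = 1; 8 ≥ 1  yes
[2] A * D = 8 * 10 = 80  yes
[3] D + G = 10 + 1 = 11; 11 < 14, bound 14 not met  no
[4] 3A + 4G = 3(8) + 4(1) = 28  yes
[5] 10 = 7*1 + 3, so 7 does not divide 10  no
[6] G = 1 is not in {4, -4, 2}  no

The assignment fails constraints 3, 5, and 6.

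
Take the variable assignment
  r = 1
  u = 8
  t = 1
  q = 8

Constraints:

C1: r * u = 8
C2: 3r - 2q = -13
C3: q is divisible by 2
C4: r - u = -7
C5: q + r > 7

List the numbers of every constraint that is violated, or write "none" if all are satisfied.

None — every constraint holds.

C1: r * u = 1 * 8 = 8  ✓
C2: 3r - 2q = 3(1) - 2(8) = -13  ✓
C3: 8 / 2 = 4, so 2 divides 8  ✓
C4: r - u = 1 - 8 = -7  ✓
C5: q + r = 8 + 1 = 9; 9 > 7  ✓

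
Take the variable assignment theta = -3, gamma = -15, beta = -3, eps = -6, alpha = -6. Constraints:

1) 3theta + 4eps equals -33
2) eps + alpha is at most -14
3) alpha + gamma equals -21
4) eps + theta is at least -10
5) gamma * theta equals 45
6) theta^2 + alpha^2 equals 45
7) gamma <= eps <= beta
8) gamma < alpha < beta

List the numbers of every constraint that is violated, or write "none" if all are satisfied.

No — constraint 2 is not satisfied.

1) 3theta + 4eps = 3(-3) + 4(-6) = -33  yes
2) eps + alpha = -6 + (-6) = -12; -12 > -14, bound -14 not met  no
3) alpha + gamma = -6 + (-15) = -21  yes
4) eps + theta = -6 + (-3) = -9; -9 ≥ -10  yes
5) gamma * theta = -15 * (-3) = 45  yes
6) theta^2 + alpha^2 = (-3)^2 + (-6)^2 = 9 + 36 = 45  yes
7) values -15 <= -6 <= -3  yes
8) values -15 < -6 < -3  yes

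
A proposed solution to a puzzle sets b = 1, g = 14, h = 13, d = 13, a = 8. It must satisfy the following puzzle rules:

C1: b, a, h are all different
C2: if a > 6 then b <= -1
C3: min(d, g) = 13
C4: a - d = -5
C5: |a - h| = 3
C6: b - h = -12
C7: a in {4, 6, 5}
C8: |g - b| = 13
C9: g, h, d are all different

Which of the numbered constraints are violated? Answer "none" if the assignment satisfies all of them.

Constraints 2, 5, 7, and 9 do not hold.

C1: values 1, 8, 13 are pairwise distinct — OK.
C2: a = 8 > 6, so we need b ≤ -1; but b = 1 > -1 — violated.
C3: min(13, 14) = 13 — OK.
C4: a - d = 8 - 13 = -5 — OK.
C5: |8 - 13| = 5, not 3 — violated.
C6: b - h = 1 - 13 = -12 — OK.
C7: a = 8 is not in {4, 6, 5} — violated.
C8: |14 - 1| = 13 — OK.
C9: h = d = 13, not all different — violated.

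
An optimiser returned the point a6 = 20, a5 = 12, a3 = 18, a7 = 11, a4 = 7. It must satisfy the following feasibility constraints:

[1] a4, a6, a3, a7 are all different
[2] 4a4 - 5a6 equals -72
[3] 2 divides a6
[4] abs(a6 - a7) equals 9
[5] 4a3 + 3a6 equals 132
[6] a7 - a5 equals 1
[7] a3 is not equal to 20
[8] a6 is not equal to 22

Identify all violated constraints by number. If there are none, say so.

Violated: 6.

[1] values 7, 20, 18, 11 are pairwise distinct — OK.
[2] 4a4 - 5a6 = 4(7) - 5(20) = -72 — OK.
[3] 20 / 2 = 10, so 2 divides 20 — OK.
[4] abs(20 - 11) = 9 — OK.
[5] 4a3 + 3a6 = 4(18) + 3(20) = 132 — OK.
[6] a7 - a5 = 11 - 12 = -1, not 1 — violated.
[7] a3 = 18, and 18 ≠ 20 — OK.
[8] a6 = 20, and 20 ≠ 22 — OK.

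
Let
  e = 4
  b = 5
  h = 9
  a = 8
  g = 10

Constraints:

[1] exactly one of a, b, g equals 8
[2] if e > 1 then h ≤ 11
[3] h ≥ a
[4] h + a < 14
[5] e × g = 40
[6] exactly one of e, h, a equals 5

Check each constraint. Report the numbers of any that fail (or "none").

[1] a=8, b=5, g=10; 1 of them equals 8  ✓
[2] e = 4 > 1, so we need h ≤ 11; h = 9 ≤ 11  ✓
[3] h = 9, a = 8; 9 ≥ 8  ✓
[4] h + a = 9 + 8 = 17; 17 ≥ 14, bound 14 not met  ✗
[5] e × g = 4 × 10 = 40  ✓
[6] e=4, h=9, a=8; 0 of them equal 5, not exactly one  ✗

Violated: 4, 6.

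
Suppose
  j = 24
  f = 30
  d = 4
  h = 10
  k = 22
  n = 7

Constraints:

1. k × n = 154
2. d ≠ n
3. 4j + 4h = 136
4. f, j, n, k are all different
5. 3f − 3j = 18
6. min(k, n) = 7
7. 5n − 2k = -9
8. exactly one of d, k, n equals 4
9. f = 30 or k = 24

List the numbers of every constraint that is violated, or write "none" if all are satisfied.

Yes — all constraints hold.

1. k × n = 22 × 7 = 154  ✔
2. d = 4, n = 7; distinct  ✔
3. 4j + 4h = 4(24) + 4(10) = 136  ✔
4. values 30, 24, 7, 22 are pairwise distinct  ✔
5. 3f − 3j = 3(30) − 3(24) = 18  ✔
6. min(22, 7) = 7  ✔
7. 5n − 2k = 5(7) − 2(22) = -9  ✔
8. d=4, k=22, n=7; 1 of them equals 4  ✔
9. f = 30 = 30 (first disjunct)  ✔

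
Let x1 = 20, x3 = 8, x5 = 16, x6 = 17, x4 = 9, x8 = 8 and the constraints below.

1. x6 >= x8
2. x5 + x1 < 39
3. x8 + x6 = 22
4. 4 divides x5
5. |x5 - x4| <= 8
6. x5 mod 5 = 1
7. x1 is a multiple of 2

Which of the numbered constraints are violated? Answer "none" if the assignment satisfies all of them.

The assignment fails constraint 3.

1. x6 = 17, x8 = 8; 17 ≥ 8 — holds.
2. x5 + x1 = 16 + 20 = 36; 36 < 39 — holds.
3. x8 + x6 = 8 + 17 = 25, not 22 — fails.
4. 16 / 4 = 4, so 4 divides 16 — holds.
5. |16 - 9| = 7; 7 ≤ 8 — holds.
6. 16 mod 5 = 1 — holds.
7. 20 / 2 = 10, so 2 divides 20 — holds.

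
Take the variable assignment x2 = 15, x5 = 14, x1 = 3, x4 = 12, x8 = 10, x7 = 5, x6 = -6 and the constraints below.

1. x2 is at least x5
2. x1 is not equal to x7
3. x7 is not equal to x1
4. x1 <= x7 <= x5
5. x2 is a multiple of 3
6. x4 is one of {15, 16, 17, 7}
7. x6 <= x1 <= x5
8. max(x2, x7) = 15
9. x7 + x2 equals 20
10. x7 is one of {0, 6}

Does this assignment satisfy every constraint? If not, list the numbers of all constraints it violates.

1. x2 = 15, x5 = 14; 15 ≥ 14  ✔
2. x1 = 3, x7 = 5; distinct  ✔
3. x7 = 5, x1 = 3; distinct  ✔
4. values 3 <= 5 <= 14  ✔
5. 15 / 3 = 5, so 3 divides 15  ✔
6. x4 = 12 is not in {15, 16, 17, 7}  ✘
7. values -6 <= 3 <= 14  ✔
8. max(15, 5) = 15  ✔
9. x7 + x2 = 5 + 15 = 20  ✔
10. x7 = 5 is not in {0, 6}  ✘

Violated: 6, 10.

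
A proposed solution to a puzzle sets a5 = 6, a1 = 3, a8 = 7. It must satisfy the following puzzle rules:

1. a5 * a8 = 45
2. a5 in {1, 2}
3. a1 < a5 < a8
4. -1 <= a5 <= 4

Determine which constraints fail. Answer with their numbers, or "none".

1. a5 * a8 = 6 * 7 = 42, not 45 — does not hold.
2. a5 = 6 is not in {1, 2} — does not hold.
3. values 3 < 6 < 7 — holds.
4. a5 = 6 is outside [-1, 4] — does not hold.

No — constraints 1, 2, and 4 are not satisfied.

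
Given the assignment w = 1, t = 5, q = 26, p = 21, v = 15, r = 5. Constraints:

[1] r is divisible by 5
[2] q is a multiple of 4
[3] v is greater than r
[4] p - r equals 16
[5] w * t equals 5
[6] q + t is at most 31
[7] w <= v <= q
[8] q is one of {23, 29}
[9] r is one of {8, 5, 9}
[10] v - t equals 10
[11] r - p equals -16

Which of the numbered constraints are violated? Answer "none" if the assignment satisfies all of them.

Constraints 2 and 8 are violated.

[1] 5 / 5 = 1, so 5 divides 5 — holds.
[2] 26 = 4*6 + 2, so 4 does not divide 26 — does not hold.
[3] v = 15, r = 5; 15 > 5 — holds.
[4] p - r = 21 - 5 = 16 — holds.
[5] w * t = 1 * 5 = 5 — holds.
[6] q + t = 26 + 5 = 31; 31 ≤ 31 — holds.
[7] values 1 <= 15 <= 26 — holds.
[8] q = 26 is not in {23, 29} — does not hold.
[9] r = 5 is in {8, 5, 9} — holds.
[10] v - t = 15 - 5 = 10 — holds.
[11] r - p = 5 - 21 = -16 — holds.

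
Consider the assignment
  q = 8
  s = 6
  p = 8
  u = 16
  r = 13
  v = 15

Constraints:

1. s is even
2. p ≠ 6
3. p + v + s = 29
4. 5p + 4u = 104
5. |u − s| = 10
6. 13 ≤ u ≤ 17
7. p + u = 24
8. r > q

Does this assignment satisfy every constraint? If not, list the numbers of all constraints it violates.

1. s = 6 is even — satisfied.
2. p = 8, and 8 ≠ 6 — satisfied.
3. p + v + s = 8 + 15 + 6 = 29 — satisfied.
4. 5p + 4u = 5(8) + 4(16) = 104 — satisfied.
5. |16 − 6| = 10 — satisfied.
6. u = 16 lies in [13, 17] — satisfied.
7. p + u = 8 + 16 = 24 — satisfied.
8. r = 13, q = 8; 13 > 8 — satisfied.

None — every constraint holds.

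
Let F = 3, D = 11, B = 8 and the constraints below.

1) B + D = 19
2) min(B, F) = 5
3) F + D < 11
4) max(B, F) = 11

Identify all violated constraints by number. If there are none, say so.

No — constraints 2, 3, 4 are not satisfied.

1) B + D = 8 + 11 = 19  OK
2) min(8, 3) = 3, not 5  FAIL
3) F + D = 3 + 11 = 14; 14 ≥ 11, bound 11 not met  FAIL
4) max(8, 3) = 8, not 11  FAIL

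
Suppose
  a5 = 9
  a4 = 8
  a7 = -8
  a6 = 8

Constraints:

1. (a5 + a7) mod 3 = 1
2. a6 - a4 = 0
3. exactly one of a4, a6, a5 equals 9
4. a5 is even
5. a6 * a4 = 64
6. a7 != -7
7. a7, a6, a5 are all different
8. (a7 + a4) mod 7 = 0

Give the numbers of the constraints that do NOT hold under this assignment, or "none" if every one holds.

1. a5 + a7 = 1; 1 mod 3 = 1  holds
2. a6 - a4 = 8 - 8 = 0  holds
3. a4=8, a6=8, a5=9; 1 of them equals 9  holds
4. a5 = 9 is odd  fails
5. a6 * a4 = 8 * 8 = 64  holds
6. a7 = -8, and -8 ≠ -7  holds
7. values -8, 8, 9 are pairwise distinct  holds
8. a7 + a4 = 0; 0 mod 7 = 0  holds

Constraint 4 does not hold.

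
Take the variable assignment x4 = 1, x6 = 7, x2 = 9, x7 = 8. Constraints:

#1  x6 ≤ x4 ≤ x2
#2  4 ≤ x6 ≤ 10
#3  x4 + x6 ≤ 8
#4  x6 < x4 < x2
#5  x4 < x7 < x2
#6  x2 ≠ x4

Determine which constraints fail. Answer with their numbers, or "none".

#1 values 7, 1, 9; x6 = 7 is not ≤ x4 = 1 — violated.
#2 x6 = 7 lies in [4, 10] — satisfied.
#3 x4 + x6 = 1 + 7 = 8; 8 ≤ 8 — satisfied.
#4 values 7, 1, 9; x6 = 7 is not < x4 = 1 — violated.
#5 values 1 < 8 < 9 — satisfied.
#6 x2 = 9, x4 = 1; distinct — satisfied.

Constraints 1 and 4 are violated.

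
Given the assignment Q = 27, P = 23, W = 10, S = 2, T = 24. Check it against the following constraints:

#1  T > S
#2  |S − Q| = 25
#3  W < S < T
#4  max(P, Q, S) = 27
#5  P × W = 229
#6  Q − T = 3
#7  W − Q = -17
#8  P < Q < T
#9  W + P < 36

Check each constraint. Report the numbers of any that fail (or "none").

#1 T = 24, S = 2; 24 > 2 — holds.
#2 |2 − 27| = 25 — holds.
#3 values 10, 2, 24; W = 10 is not < S = 2 — fails.
#4 max(23, 27, 2) = 27 — holds.
#5 P × W = 23 × 10 = 230, not 229 — fails.
#6 Q − T = 27 − 24 = 3 — holds.
#7 W − Q = 10 − 27 = -17 — holds.
#8 values 23, 27, 24; Q = 27 is not < T = 24 — fails.
#9 W + P = 10 + 23 = 33; 33 < 36 — holds.

No — constraints 3, 5, and 8 are not satisfied.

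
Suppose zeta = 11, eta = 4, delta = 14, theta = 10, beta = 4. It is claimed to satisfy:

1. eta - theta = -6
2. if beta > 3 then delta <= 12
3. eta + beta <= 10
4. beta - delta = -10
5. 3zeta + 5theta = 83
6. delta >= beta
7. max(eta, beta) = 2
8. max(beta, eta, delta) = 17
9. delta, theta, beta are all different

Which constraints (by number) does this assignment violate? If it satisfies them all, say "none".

Constraints 2, 7, and 8 are violated.

1. eta - theta = 4 - 10 = -6 — holds.
2. beta = 4 > 3, so we need delta ≤ 12; but delta = 14 > 12 — does not hold.
3. eta + beta = 4 + 4 = 8; 8 ≤ 10 — holds.
4. beta - delta = 4 - 14 = -10 — holds.
5. 3zeta + 5theta = 3(11) + 5(10) = 83 — holds.
6. delta = 14, beta = 4; 14 ≥ 4 — holds.
7. max(4, 4) = 4, not 2 — does not hold.
8. max(4, 4, 14) = 14, not 17 — does not hold.
9. values 14, 10, 4 are pairwise distinct — holds.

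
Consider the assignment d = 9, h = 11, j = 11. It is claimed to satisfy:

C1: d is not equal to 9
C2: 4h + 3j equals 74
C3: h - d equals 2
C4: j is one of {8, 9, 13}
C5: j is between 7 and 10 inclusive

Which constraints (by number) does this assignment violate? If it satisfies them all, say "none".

The assignment fails constraints 1, 2, 4, and 5.

C1: d = 9, but 9 is required to differ  no
C2: 4h + 3j = 4(11) + 3(11) = 77, not 74  no
C3: h - d = 11 - 9 = 2  yes
C4: j = 11 is not in {8, 9, 13}  no
C5: j = 11 is outside [7, 10]  no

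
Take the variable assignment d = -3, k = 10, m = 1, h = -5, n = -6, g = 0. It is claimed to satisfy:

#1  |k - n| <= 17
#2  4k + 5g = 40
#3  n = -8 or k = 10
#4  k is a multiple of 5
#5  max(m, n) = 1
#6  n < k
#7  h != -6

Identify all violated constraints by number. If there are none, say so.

None — every constraint holds.

#1 |10 - (-6)| = 16; 16 ≤ 17  true
#2 4k + 5g = 4(10) + 5(0) = 40  true
#3 n = -6 ≠ -8, but k = 10 = 10 (second disjunct)  true
#4 10 / 5 = 2, so 5 divides 10  true
#5 max(1, -6) = 1  true
#6 n = -6, k = 10; -6 < 10  true
#7 h = -5, and -5 ≠ -6  true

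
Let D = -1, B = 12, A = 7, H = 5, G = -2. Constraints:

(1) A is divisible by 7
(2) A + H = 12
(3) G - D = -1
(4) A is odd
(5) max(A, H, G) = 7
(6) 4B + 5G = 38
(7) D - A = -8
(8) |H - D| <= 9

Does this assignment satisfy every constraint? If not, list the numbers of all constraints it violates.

No violations.

(1) 7 / 7 = 1, so 7 divides 7  true
(2) A + H = 7 + 5 = 12  true
(3) G - D = -2 - (-1) = -1  true
(4) A = 7 is odd  true
(5) max(7, 5, -2) = 7  true
(6) 4B + 5G = 4(12) + 5(-2) = 38  true
(7) D - A = -1 - 7 = -8  true
(8) |5 - (-1)| = 6; 6 ≤ 9  true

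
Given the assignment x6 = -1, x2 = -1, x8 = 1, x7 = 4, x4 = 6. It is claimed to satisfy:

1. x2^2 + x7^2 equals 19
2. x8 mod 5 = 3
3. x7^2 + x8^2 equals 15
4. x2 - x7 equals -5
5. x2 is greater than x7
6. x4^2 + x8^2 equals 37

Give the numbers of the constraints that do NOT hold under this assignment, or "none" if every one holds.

No — constraints 1, 2, 3, 5 are not satisfied.

1. x2^2 + x7^2 = (-1)^2 + 4^2 = 1 + 16 = 17, not 19 — does not hold.
2. 1 mod 5 = 1, not 3 — does not hold.
3. x7^2 + x8^2 = 4^2 + 1^2 = 16 + 1 = 17, not 15 — does not hold.
4. x2 - x7 = -1 - 4 = -5 — holds.
5. x2 = -1, x7 = 4; -1 ≤ 4 (want >) — does not hold.
6. x4^2 + x8^2 = 6^2 + 1^2 = 36 + 1 = 37 — holds.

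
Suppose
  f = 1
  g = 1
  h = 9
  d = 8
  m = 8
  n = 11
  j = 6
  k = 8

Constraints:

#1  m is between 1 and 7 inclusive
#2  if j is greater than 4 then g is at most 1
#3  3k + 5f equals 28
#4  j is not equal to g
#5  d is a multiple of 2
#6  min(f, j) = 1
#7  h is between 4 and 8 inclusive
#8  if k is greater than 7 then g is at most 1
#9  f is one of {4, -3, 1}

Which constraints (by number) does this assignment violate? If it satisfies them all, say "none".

#1 m = 8 is outside [1, 7] — violated.
#2 j = 6 > 4, so we need g ≤ 1; g = 1 ≤ 1 — satisfied.
#3 3k + 5f = 3(8) + 5(1) = 29, not 28 — violated.
#4 j = 6, g = 1; distinct — satisfied.
#5 8 / 2 = 4, so 2 divides 8 — satisfied.
#6 min(1, 6) = 1 — satisfied.
#7 h = 9 is outside [4, 8] — violated.
#8 k = 8 > 7, so we need g ≤ 1; g = 1 ≤ 1 — satisfied.
#9 f = 1 is in {4, -3, 1} — satisfied.

Violated: 1, 3, and 7.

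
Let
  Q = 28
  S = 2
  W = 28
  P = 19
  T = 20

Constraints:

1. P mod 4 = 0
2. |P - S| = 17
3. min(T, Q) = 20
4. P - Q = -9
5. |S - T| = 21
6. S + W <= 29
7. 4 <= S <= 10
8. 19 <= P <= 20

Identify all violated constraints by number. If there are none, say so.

1. 19 mod 4 = 3, not 0  no
2. |19 - 2| = 17  yes
3. min(20, 28) = 20  yes
4. P - Q = 19 - 28 = -9  yes
5. |2 - 20| = 18, not 21  no
6. S + W = 2 + 28 = 30; 30 > 29, bound 29 not met  no
7. S = 2 is outside [4, 10]  no
8. P = 19 lies in [19, 20]  yes

Constraints 1, 5, 6, 7 do not hold.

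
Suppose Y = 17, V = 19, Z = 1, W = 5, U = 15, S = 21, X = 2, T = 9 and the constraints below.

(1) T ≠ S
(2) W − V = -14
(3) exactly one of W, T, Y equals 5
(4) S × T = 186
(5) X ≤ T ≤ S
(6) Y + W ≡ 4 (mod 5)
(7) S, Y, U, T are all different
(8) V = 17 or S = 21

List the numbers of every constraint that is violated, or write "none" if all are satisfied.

Constraints 4 and 6 do not hold.

(1) T = 9, S = 21; distinct — holds.
(2) W − V = 5 − 19 = -14 — holds.
(3) W=5, T=9, Y=17; 1 of them equals 5 — holds.
(4) S × T = 21 × 9 = 189, not 186 — fails.
(5) values 2 ≤ 9 ≤ 21 — holds.
(6) Y + W = 22; 22 mod 5 = 2, not 4 — fails.
(7) values 21, 17, 15, 9 are pairwise distinct — holds.
(8) V = 19 ≠ 17, but S = 21 = 21 (second disjunct) — holds.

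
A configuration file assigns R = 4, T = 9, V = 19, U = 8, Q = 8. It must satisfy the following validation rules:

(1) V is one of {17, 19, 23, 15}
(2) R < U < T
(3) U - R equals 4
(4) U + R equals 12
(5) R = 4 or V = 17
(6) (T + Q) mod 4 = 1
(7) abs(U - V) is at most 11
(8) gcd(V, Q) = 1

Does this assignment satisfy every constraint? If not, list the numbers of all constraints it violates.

(1) V = 19 is in {17, 19, 23, 15} — OK.
(2) values 4 < 8 < 9 — OK.
(3) U - R = 8 - 4 = 4 — OK.
(4) U + R = 8 + 4 = 12 — OK.
(5) R = 4 = 4 (first disjunct) — OK.
(6) T + Q = 17; 17 mod 4 = 1 — OK.
(7) abs(8 - 19) = 11; 11 ≤ 11 — OK.
(8) gcd(19, 8) = 1 — OK.

None — every constraint holds.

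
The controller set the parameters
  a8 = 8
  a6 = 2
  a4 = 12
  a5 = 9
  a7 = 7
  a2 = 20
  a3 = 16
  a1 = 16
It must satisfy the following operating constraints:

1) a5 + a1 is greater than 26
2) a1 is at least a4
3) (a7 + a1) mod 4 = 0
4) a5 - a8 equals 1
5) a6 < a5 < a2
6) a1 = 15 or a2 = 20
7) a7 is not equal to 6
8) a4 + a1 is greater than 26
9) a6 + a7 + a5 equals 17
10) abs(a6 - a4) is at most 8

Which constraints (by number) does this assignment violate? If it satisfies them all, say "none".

Violated: 1, 3, 9, 10.

1) a5 + a1 = 9 + 16 = 25; 25 ≤ 26, bound 26 not met — violated.
2) a1 = 16, a4 = 12; 16 ≥ 12 — OK.
3) a7 + a1 = 23; 23 mod 4 = 3, not 0 — violated.
4) a5 - a8 = 9 - 8 = 1 — OK.
5) values 2 < 9 < 20 — OK.
6) a1 = 16 ≠ 15, but a2 = 20 = 20 (second disjunct) — OK.
7) a7 = 7, and 7 ≠ 6 — OK.
8) a4 + a1 = 12 + 16 = 28; 28 > 26 — OK.
9) a6 + a7 + a5 = 2 + 7 + 9 = 18, not 17 — violated.
10) abs(2 - 12) = 10; 10 > 8, exceeds bound 8 — violated.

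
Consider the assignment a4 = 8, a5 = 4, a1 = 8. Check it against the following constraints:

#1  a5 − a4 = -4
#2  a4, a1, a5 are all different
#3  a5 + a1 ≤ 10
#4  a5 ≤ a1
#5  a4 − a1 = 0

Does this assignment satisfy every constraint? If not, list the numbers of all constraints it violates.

Constraints 2, 3 do not hold.

#1 a5 − a4 = 4 − 8 = -4  true
#2 a4 = a1 = 8, not all different  false
#3 a5 + a1 = 4 + 8 = 12; 12 > 10, bound 10 not met  false
#4 a5 = 4, a1 = 8; 4 ≤ 8  true
#5 a4 − a1 = 8 − 8 = 0  true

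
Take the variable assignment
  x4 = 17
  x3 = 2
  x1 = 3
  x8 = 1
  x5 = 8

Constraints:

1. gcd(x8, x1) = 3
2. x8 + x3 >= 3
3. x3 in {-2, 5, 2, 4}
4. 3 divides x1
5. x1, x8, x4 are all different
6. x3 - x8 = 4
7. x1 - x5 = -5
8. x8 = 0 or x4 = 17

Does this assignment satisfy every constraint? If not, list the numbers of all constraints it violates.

Violated: 1 and 6.

1. gcd(1, 3) = 1, not 3 — violated.
2. x8 + x3 = 1 + 2 = 3; 3 ≥ 3 — OK.
3. x3 = 2 is in {-2, 5, 2, 4} — OK.
4. 3 / 3 = 1, so 3 divides 3 — OK.
5. values 3, 1, 17 are pairwise distinct — OK.
6. x3 - x8 = 2 - 1 = 1, not 4 — violated.
7. x1 - x5 = 3 - 8 = -5 — OK.
8. x8 = 1 ≠ 0, but x4 = 17 = 17 (second disjunct) — OK.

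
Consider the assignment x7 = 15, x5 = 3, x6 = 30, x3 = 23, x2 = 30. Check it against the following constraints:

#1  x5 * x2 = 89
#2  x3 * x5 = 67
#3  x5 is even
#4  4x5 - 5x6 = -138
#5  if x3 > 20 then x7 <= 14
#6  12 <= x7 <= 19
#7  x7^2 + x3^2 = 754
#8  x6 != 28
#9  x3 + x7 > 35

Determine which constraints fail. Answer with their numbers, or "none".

No — constraints 1, 2, 3, and 5 are not satisfied.

#1 x5 * x2 = 3 * 30 = 90, not 89 — fails.
#2 x3 * x5 = 23 * 3 = 69, not 67 — fails.
#3 x5 = 3 is odd — fails.
#4 4x5 - 5x6 = 4(3) - 5(30) = -138 — holds.
#5 x3 = 23 > 20, so we need x7 ≤ 14; but x7 = 15 > 14 — fails.
#6 x7 = 15 lies in [12, 19] — holds.
#7 x7^2 + x3^2 = 15^2 + 23^2 = 225 + 529 = 754 — holds.
#8 x6 = 30, and 30 ≠ 28 — holds.
#9 x3 + x7 = 23 + 15 = 38; 38 > 35 — holds.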